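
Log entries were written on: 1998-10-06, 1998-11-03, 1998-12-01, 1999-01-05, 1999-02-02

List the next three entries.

Gaps: 28, 28, 35, 28 days — a mix of 28 and 35. Every date is a Tuesday.
Each is the 1st Tuesday of its month.
1st Tuesday of March 1999: 1999-03-02.
April 1999 — 1st Tuesday is 1999-04-06.
May 1999 — 1st Tuesday is 1999-05-04.

1999-03-02, 1999-04-06, 1999-05-04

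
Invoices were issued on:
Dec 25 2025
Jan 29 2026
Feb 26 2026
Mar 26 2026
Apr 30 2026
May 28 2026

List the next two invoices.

Jun 25 2026, Jul 30 2026

All Thursdays; the gaps (35, 28, 28, 35, 28) vary with month length.
This is the last Thursday of each month.
June 2026 ends with Thursday Jun 25 2026.
Last Thursday of July 2026: Jul 30 2026.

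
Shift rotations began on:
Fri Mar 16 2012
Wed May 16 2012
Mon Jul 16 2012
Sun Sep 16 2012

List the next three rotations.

Gaps: 61, 61, 62 days — not constant. Every event is on the 16th of the month.
Pattern: the 16th of every 2 months.
Next: November 2012 → Fri Nov 16 2012.
January 2013: Wed Jan 16 2013.
March 2013: Sat Mar 16 2013.

Fri Nov 16 2012, Wed Jan 16 2013, Sat Mar 16 2013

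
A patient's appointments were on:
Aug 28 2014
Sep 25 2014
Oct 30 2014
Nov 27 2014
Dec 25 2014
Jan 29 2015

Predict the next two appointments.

Feb 26 2015, Mar 26 2015

Every date is a Thursday; gaps 28, 35, 28, 28, 35 days.
Each is the last Thursday of its month (at least one falls on the 29th or later, ruling out '4th Thursday').
Last Thursday of February 2015: Feb 26 2015.
March 2015 ends with Thursday Mar 26 2015.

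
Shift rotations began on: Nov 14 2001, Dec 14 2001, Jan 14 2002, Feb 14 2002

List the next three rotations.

Mar 14 2002, Apr 14 2002, May 14 2002

Each date is the 14th; the gaps (30, 31, 31) track the month lengths.
The rule is the 14th of each month.
March 2002: Mar 14 2002.
Next: April 2002 → Apr 14 2002.
May 2002: May 14 2002.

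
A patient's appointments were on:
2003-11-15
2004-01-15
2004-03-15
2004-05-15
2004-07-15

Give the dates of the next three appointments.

Gaps: 61, 60, 61, 61 days — not constant. Every event is on the 15th of the month.
Pattern: the 15th of every 2 months.
September 2004: 2004-09-15.
Next: November 2004 → 2004-11-15.
Next: January 2005 → 2005-01-15.

2004-09-15, 2004-11-15, 2005-01-15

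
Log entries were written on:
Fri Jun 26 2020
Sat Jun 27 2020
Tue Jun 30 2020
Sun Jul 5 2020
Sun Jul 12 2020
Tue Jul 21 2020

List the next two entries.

Gaps: 1, 3, 5, 7, 9 days — each gap is 2 larger than the previous one.
Next gap: 11 days. Tue Jul 21 2020 + 11 days = Sat Aug 1 2020.
Next gap: 13 days. Sat Aug 1 2020 + 13 days = Fri Aug 14 2020.

Sat Aug 1 2020, Fri Aug 14 2020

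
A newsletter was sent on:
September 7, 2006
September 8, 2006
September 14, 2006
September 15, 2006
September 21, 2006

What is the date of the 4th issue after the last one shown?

October 5, 2006

The gap pattern 1, 6, 1, 6 repeats every 2 events.
These are the Thursdays and Fridays of each week.
Next Friday: September 22, 2006.
Next Thursday: September 28, 2006.
The following Friday is September 29, 2006.
The following Thursday is October 5, 2006.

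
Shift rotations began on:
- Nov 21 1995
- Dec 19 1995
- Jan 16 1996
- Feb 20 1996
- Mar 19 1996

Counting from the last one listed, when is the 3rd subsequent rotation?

These are Tuesdays at 28- or 35-day spacing (28, 28, 35, 28).
The pattern: 3rd Tuesday of the month.
April 1996 — 3rd Tuesday is Apr 16 1996.
May 1996 — 3rd Tuesday is May 21 1996.
3rd Tuesday of June 1996: Jun 18 1996.

Jun 18 1996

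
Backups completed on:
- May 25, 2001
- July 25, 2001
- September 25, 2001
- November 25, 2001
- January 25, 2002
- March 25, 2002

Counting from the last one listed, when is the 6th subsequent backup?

Each date is the 25th; the gaps (61, 62, 61, 61, 59) track the month lengths.
The rule is the 25th of every 2 months.
Next: May 2002 → May 25, 2002.
Next: July 2002 → July 25, 2002.
September 2002: September 25, 2002.
Next: November 2002 → November 25, 2002.
January 2003: January 25, 2003.
Next: March 2003 → March 25, 2003.

March 25, 2003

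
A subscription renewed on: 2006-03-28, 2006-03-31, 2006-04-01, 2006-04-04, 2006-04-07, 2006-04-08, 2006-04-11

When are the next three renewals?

Every event lands on a Tuesday or Friday or Saturday (gaps cycle 3, 1, 3, 3, 1, 3).
So the schedule is: every Tuesday, Friday and Saturday.
Next Friday: 2006-04-14.
The following Saturday is 2006-04-15.
The following Tuesday is 2006-04-18.

2006-04-14, 2006-04-15, 2006-04-18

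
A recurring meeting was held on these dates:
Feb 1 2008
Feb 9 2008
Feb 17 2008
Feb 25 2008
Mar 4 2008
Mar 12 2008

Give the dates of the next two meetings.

Every event comes 8 days after the last (8, 8, 8, 8, 8).
Mar 12 2008 + 8 days = Mar 20 2008.
Mar 20 2008 + 8 days = Mar 28 2008.

Mar 20 2008, Mar 28 2008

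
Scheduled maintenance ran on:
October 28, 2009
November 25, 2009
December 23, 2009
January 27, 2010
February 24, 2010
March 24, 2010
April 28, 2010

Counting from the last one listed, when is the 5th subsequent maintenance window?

September 22, 2010

These are Wednesdays at 28- or 35-day spacing (28, 28, 35, 28, 28, 35).
The pattern: 4th Wednesday of the month.
May 2010 — 4th Wednesday is May 26, 2010.
June 2010 — 4th Wednesday is June 23, 2010.
4th Wednesday of July 2010: July 28, 2010.
4th Wednesday of August 2010: August 25, 2010.
September 2010 — 4th Wednesday is September 22, 2010.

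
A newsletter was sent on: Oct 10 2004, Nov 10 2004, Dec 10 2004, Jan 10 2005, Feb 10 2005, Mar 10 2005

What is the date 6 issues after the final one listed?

Sep 10 2005

The day-of-month is always 10 (31, 30, 31, 31, 28 days between events).
So this recurs on the 10th of each month.
Next: April 2005 → Apr 10 2005.
Next: May 2005 → May 10 2005.
Next: June 2005 → Jun 10 2005.
Next: July 2005 → Jul 10 2005.
August 2005: Aug 10 2005.
September 2005: Sep 10 2005.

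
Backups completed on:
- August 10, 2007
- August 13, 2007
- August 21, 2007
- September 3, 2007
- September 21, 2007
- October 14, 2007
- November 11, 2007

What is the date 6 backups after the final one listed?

August 10, 2008

Intervals are 3, 8, 13, 18, 23, 28 days — an arithmetic progression with common difference 5.
Next gap: 33 days. November 11, 2007 + 33 days = December 14, 2007.
Next gap: 38 days. December 14, 2007 + 38 days = January 21, 2008.
Next gap: 43 days. January 21, 2008 + 43 days = March 4, 2008.
Next gap: 48 days. March 4, 2008 + 48 days = April 21, 2008.
Next gap: 53 days. April 21, 2008 + 53 days = June 13, 2008.
Next gap: 58 days. June 13, 2008 + 58 days = August 10, 2008.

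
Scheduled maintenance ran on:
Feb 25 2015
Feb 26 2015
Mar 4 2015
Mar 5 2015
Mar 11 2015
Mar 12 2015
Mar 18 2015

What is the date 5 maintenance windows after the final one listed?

Every event lands on a Wednesday or Thursday (gaps cycle 1, 6, 1, 6, 1, 6).
So the schedule is: every Wednesday and Thursday.
The following Thursday is Mar 19 2015.
The following Wednesday is Mar 25 2015.
The following Thursday is Mar 26 2015.
Next Wednesday: Apr 1 2015.
The following Thursday is Apr 2 2015.

Apr 2 2015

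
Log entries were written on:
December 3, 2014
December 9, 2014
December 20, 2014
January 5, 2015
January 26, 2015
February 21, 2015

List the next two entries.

Gaps: 6, 11, 16, 21, 26 days — each gap is 5 larger than the previous one.
Next gap: 31 days. February 21, 2015 + 31 days = March 24, 2015.
Next gap: 36 days. March 24, 2015 + 36 days = April 29, 2015.

March 24, 2015; April 29, 2015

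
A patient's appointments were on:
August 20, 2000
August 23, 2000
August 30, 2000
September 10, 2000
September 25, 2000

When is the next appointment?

October 14, 2000

The spacing grows by 4 each time: 3, 7, 11, 15 days.
Next gap: 19 days. September 25, 2000 + 19 days = October 14, 2000.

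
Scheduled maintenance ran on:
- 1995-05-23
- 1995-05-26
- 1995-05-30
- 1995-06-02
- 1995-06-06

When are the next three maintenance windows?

Gaps: 3, 4, 3, 4 days — not constant, but cyclic with period 2.
The events fall on every Tuesday and Friday.
The following Friday is 1995-06-09.
Next Tuesday: 1995-06-13.
Next Friday: 1995-06-16.

1995-06-09, 1995-06-13, 1995-06-16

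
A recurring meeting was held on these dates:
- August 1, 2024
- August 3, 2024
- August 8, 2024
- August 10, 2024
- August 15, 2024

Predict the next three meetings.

The gap pattern 2, 5, 2, 5 repeats every 2 events.
These are the Thursdays and Saturdays of each week.
Next Saturday: August 17, 2024.
Next Thursday: August 22, 2024.
The following Saturday is August 24, 2024.

August 17, 2024; August 22, 2024; August 24, 2024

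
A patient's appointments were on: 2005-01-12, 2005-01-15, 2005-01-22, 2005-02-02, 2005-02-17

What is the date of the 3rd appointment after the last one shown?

2005-04-27

Gaps: 3, 7, 11, 15 days — each gap is 4 larger than the previous one.
Next gap: 19 days. 2005-02-17 + 19 days = 2005-03-08.
Next gap: 23 days. 2005-03-08 + 23 days = 2005-03-31.
Next gap: 27 days. 2005-03-31 + 27 days = 2005-04-27.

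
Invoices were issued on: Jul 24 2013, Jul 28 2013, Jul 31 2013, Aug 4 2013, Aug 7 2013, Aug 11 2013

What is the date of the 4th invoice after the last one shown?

Gaps: 4, 3, 4, 3, 4 days — not constant, but cyclic with period 2.
The events fall on every Wednesday and Sunday.
The following Wednesday is Aug 14 2013.
The following Sunday is Aug 18 2013.
The following Wednesday is Aug 21 2013.
The following Sunday is Aug 25 2013.

Aug 25 2013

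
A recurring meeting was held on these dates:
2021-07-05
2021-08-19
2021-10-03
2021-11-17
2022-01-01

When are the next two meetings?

Every event comes 45 days after the last (45, 45, 45, 45).
2022-01-01 + 45 days = 2022-02-15.
2022-02-15 + 45 days = 2022-04-01.

2022-02-15, 2022-04-01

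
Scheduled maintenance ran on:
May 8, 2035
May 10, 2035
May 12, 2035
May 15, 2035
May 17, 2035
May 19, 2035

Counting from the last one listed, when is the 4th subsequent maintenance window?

May 29, 2035

Gaps: 2, 2, 3, 2, 2 days — not constant, but cyclic with period 3.
The events fall on every Tuesday, Thursday and Saturday.
The following Tuesday is May 22, 2035.
Next Thursday: May 24, 2035.
The following Saturday is May 26, 2035.
Next Tuesday: May 29, 2035.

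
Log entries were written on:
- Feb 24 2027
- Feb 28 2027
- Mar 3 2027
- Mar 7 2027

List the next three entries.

Every event lands on a Wednesday or Sunday (gaps cycle 4, 3, 4).
So the schedule is: every Wednesday and Sunday.
The following Wednesday is Mar 10 2027.
Next Sunday: Mar 14 2027.
Next Wednesday: Mar 17 2027.

Mar 10 2027, Mar 14 2027, Mar 17 2027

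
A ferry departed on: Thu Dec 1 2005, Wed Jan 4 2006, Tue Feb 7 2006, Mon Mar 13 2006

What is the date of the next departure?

Gaps between consecutive events: 34, 34, 34 days — a constant 34-day interval.
Mon Mar 13 2006 + 34 days = Sun Apr 16 2006.

Sun Apr 16 2006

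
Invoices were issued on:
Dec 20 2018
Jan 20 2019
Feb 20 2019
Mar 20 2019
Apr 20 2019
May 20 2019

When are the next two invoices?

Gaps: 31, 31, 28, 31, 30 days — not constant. Every event is on the 20th of the month.
Pattern: the 20th of each month.
June 2019: Jun 20 2019.
Next: July 2019 → Jul 20 2019.

Jun 20 2019, Jul 20 2019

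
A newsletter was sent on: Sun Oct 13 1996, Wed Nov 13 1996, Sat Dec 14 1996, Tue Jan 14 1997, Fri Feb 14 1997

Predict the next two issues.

Gaps between consecutive events: 31, 31, 31, 31 days — a constant 31-day interval.
Fri Feb 14 1997 + 31 days = Mon Mar 17 1997.
Mon Mar 17 1997 + 31 days = Thu Apr 17 1997.

Mon Mar 17 1997, Thu Apr 17 1997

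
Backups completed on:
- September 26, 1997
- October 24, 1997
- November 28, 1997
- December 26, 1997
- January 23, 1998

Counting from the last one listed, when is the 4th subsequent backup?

These are Fridays at 28- or 35-day spacing (28, 35, 28, 28).
The pattern: 4th Friday of the month.
February 1998 — 4th Friday is February 27, 1998.
March 1998 — 4th Friday is March 27, 1998.
4th Friday of April 1998: April 24, 1998.
4th Friday of May 1998: May 22, 1998.

May 22, 1998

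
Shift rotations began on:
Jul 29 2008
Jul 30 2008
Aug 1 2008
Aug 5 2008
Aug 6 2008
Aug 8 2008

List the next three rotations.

Aug 12 2008, Aug 13 2008, Aug 15 2008

Gaps: 1, 2, 4, 1, 2 days — not constant, but cyclic with period 3.
The events fall on every Tuesday, Wednesday and Friday.
Next Tuesday: Aug 12 2008.
The following Wednesday is Aug 13 2008.
The following Friday is Aug 15 2008.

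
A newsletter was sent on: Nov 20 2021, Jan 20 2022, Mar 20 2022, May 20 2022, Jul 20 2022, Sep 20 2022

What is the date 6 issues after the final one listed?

Each date is the 20th; the gaps (61, 59, 61, 61, 62) track the month lengths.
The rule is the 20th of every 2 months.
November 2022: Nov 20 2022.
Next: January 2023 → Jan 20 2023.
March 2023: Mar 20 2023.
May 2023: May 20 2023.
Next: July 2023 → Jul 20 2023.
Next: September 2023 → Sep 20 2023.

Sep 20 2023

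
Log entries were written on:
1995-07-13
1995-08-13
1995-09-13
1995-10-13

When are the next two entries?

Gaps: 31, 31, 30 days — not constant. Every event is on the 13th of the month.
Pattern: the 13th of each month.
Next: November 1995 → 1995-11-13.
Next: December 1995 → 1995-12-13.

1995-11-13, 1995-12-13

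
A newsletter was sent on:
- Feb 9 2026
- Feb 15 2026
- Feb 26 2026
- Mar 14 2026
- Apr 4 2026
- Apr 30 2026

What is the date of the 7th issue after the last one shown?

Mar 18 2027

Intervals are 6, 11, 16, 21, 26 days — an arithmetic progression with common difference 5.
Next gap: 31 days. Apr 30 2026 + 31 days = May 31 2026.
Next gap: 36 days. May 31 2026 + 36 days = Jul 6 2026.
Next gap: 41 days. Jul 6 2026 + 41 days = Aug 16 2026.
Next gap: 46 days. Aug 16 2026 + 46 days = Oct 1 2026.
Next gap: 51 days. Oct 1 2026 + 51 days = Nov 21 2026.
Next gap: 56 days. Nov 21 2026 + 56 days = Jan 16 2027.
Next gap: 61 days. Jan 16 2027 + 61 days = Mar 18 2027.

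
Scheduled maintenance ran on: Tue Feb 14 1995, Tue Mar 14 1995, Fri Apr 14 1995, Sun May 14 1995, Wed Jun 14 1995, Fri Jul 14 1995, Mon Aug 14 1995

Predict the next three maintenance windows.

Each date is the 14th; the gaps (28, 31, 30, 31, 30, 31) track the month lengths.
The rule is the 14th of each month.
Next: September 1995 → Thu Sep 14 1995.
Next: October 1995 → Sat Oct 14 1995.
Next: November 1995 → Tue Nov 14 1995.

Thu Sep 14 1995, Sat Oct 14 1995, Tue Nov 14 1995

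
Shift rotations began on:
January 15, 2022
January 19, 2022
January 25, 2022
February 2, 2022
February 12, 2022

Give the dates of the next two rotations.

The spacing grows by 2 each time: 4, 6, 8, 10 days.
Next gap: 12 days. February 12, 2022 + 12 days = February 24, 2022.
Next gap: 14 days. February 24, 2022 + 14 days = March 10, 2022.

February 24, 2022; March 10, 2022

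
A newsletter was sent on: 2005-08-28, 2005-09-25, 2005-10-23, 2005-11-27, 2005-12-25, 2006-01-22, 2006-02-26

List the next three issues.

These are Sundays at 28- or 35-day spacing (28, 28, 35, 28, 28, 35).
The pattern: 4th Sunday of the month.
March 2006 — 4th Sunday is 2006-03-26.
4th Sunday of April 2006: 2006-04-23.
May 2006 — 4th Sunday is 2006-05-28.

2006-03-26, 2006-04-23, 2006-05-28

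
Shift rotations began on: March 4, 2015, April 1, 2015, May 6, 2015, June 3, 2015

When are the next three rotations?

These are Wednesdays at 28- or 35-day spacing (28, 35, 28).
The pattern: 1st Wednesday of the month.
July 2015 — 1st Wednesday is July 1, 2015.
August 2015 — 1st Wednesday is August 5, 2015.
1st Wednesday of September 2015: September 2, 2015.

July 1, 2015; August 5, 2015; September 2, 2015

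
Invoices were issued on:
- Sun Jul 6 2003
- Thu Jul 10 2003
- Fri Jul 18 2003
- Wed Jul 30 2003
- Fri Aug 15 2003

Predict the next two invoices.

Thu Sep 4 2003, Sun Sep 28 2003

Intervals are 4, 8, 12, 16 days — an arithmetic progression with common difference 4.
Next gap: 20 days. Fri Aug 15 2003 + 20 days = Thu Sep 4 2003.
Next gap: 24 days. Thu Sep 4 2003 + 24 days = Sun Sep 28 2003.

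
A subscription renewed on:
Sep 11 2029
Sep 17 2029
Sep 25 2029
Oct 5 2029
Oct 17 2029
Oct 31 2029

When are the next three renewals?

Gaps: 6, 8, 10, 12, 14 days — each gap is 2 larger than the previous one.
Next gap: 16 days. Oct 31 2029 + 16 days = Nov 16 2029.
Next gap: 18 days. Nov 16 2029 + 18 days = Dec 4 2029.
Next gap: 20 days. Dec 4 2029 + 20 days = Dec 24 2029.

Nov 16 2029, Dec 4 2029, Dec 24 2029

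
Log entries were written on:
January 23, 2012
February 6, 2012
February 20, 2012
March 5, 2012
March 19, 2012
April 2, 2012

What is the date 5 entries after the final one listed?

The spacing is 14, 14, 14, 14, 14 days — always 14 days.
April 2, 2012 + 14 days = April 16, 2012.
April 16, 2012 + 14 days = April 30, 2012.
April 30, 2012 + 14 days = May 14, 2012.
May 14, 2012 + 14 days = May 28, 2012.
May 28, 2012 + 14 days = June 11, 2012.

June 11, 2012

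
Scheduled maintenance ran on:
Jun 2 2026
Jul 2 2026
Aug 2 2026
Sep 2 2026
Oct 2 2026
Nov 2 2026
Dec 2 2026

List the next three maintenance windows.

The day-of-month is always 2 (30, 31, 31, 30, 31, 30 days between events).
So this recurs on the 2nd of each month.
January 2027: Jan 2 2027.
February 2027: Feb 2 2027.
March 2027: Mar 2 2027.

Jan 2 2027, Feb 2 2027, Mar 2 2027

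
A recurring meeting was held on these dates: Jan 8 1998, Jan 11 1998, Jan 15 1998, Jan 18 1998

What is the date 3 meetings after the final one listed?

Jan 29 1998

Every event lands on a Thursday or Sunday (gaps cycle 3, 4, 3).
So the schedule is: every Thursday and Sunday.
The following Thursday is Jan 22 1998.
The following Sunday is Jan 25 1998.
Next Thursday: Jan 29 1998.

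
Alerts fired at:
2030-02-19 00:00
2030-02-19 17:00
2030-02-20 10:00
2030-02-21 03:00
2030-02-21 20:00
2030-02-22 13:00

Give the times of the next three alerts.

The interval is a steady 17 hours (17, 17, 17, 17, 17).
2030-02-22 13:00 + 17 h = 2030-02-23 06:00.
2030-02-23 06:00 + 17 h = 2030-02-23 23:00.
2030-02-23 23:00 + 17 h = 2030-02-24 16:00.

2030-02-23 06:00, 2030-02-23 23:00, 2030-02-24 16:00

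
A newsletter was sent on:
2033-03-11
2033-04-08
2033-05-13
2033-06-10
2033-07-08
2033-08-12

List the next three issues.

These are Fridays at 28- or 35-day spacing (28, 35, 28, 28, 35).
The pattern: 2nd Friday of the month.
September 2033 — 2nd Friday is 2033-09-09.
2nd Friday of October 2033: 2033-10-14.
2nd Friday of November 2033: 2033-11-11.

2033-09-09, 2033-10-14, 2033-11-11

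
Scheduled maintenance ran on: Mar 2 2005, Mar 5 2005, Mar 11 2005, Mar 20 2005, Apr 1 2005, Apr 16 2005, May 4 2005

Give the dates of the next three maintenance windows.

May 25 2005, Jun 18 2005, Jul 15 2005

Gaps: 3, 6, 9, 12, 15, 18 days — each gap is 3 larger than the previous one.
Next gap: 21 days. May 4 2005 + 21 days = May 25 2005.
Next gap: 24 days. May 25 2005 + 24 days = Jun 18 2005.
Next gap: 27 days. Jun 18 2005 + 27 days = Jul 15 2005.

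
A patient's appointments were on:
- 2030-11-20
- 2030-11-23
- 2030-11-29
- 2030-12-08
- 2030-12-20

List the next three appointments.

2031-01-04, 2031-01-22, 2031-02-12

Intervals are 3, 6, 9, 12 days — an arithmetic progression with common difference 3.
Next gap: 15 days. 2030-12-20 + 15 days = 2031-01-04.
Next gap: 18 days. 2031-01-04 + 18 days = 2031-01-22.
Next gap: 21 days. 2031-01-22 + 21 days = 2031-02-12.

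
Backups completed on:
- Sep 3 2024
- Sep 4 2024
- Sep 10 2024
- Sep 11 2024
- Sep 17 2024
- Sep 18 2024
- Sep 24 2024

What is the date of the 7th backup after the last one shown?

Oct 16 2024

The gap pattern 1, 6, 1, 6, 1, 6 repeats every 2 events.
These are the Tuesdays and Wednesdays of each week.
Next Wednesday: Sep 25 2024.
The following Tuesday is Oct 1 2024.
Next Wednesday: Oct 2 2024.
Next Tuesday: Oct 8 2024.
Next Wednesday: Oct 9 2024.
The following Tuesday is Oct 15 2024.
The following Wednesday is Oct 16 2024.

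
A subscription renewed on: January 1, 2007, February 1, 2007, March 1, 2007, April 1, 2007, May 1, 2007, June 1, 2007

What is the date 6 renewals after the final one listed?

Gaps: 31, 28, 31, 30, 31 days — not constant. Every event is on the 1st of the month.
Pattern: the 1st of each month.
Next: July 2007 → July 1, 2007.
August 2007: August 1, 2007.
September 2007: September 1, 2007.
October 2007: October 1, 2007.
Next: November 2007 → November 1, 2007.
December 2007: December 1, 2007.

December 1, 2007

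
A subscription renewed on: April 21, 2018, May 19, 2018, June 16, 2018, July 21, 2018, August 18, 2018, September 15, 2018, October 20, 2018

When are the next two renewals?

All dates are Saturdays, 28, 28, 35, 28, 28, 35 days apart.
Specifically, the 3rd Saturday of each month.
November 2018 — 3rd Saturday is November 17, 2018.
3rd Saturday of December 2018: December 15, 2018.

November 17, 2018; December 15, 2018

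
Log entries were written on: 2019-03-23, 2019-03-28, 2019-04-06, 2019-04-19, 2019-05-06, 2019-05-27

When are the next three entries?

Intervals are 5, 9, 13, 17, 21 days — an arithmetic progression with common difference 4.
Next gap: 25 days. 2019-05-27 + 25 days = 2019-06-21.
Next gap: 29 days. 2019-06-21 + 29 days = 2019-07-20.
Next gap: 33 days. 2019-07-20 + 33 days = 2019-08-22.

2019-06-21, 2019-07-20, 2019-08-22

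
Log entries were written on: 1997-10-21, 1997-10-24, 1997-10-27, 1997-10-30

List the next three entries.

Every event comes 3 days after the last (3, 3, 3).
1997-10-30 + 3 days = 1997-11-02.
1997-11-02 + 3 days = 1997-11-05.
1997-11-05 + 3 days = 1997-11-08.

1997-11-02, 1997-11-05, 1997-11-08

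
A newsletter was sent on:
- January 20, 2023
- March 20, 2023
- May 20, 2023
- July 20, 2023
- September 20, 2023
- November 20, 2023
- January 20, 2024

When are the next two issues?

The day-of-month is always 20 (59, 61, 61, 62, 61, 61 days between events).
So this recurs on the 20th of every 2 months.
March 2024: March 20, 2024.
Next: May 2024 → May 20, 2024.

March 20, 2024; May 20, 2024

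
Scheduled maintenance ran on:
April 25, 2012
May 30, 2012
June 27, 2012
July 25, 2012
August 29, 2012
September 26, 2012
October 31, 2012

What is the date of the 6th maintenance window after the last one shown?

April 24, 2013

All Wednesdays; the gaps (35, 28, 28, 35, 28, 35) vary with month length.
This is the last Wednesday of each month.
Last Wednesday of November 2012: November 28, 2012.
December 2012 ends with Wednesday December 26, 2012.
Last Wednesday of January 2013: January 30, 2013.
February 2013 ends with Wednesday February 27, 2013.
Last Wednesday of March 2013: March 27, 2013.
Last Wednesday of April 2013: April 24, 2013.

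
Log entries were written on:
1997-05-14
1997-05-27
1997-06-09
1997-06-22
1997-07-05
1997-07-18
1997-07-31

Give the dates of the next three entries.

1997-08-13, 1997-08-26, 1997-09-08

Every event comes 13 days after the last (13, 13, 13, 13, 13, 13).
1997-07-31 + 13 days = 1997-08-13.
1997-08-13 + 13 days = 1997-08-26.
1997-08-26 + 13 days = 1997-09-08.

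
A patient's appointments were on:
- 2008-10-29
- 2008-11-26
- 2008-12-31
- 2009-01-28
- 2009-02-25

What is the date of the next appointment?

2009-03-25

All Wednesdays; the gaps (28, 35, 28, 28) vary with month length.
This is the last Wednesday of each month.
March 2009 ends with Wednesday 2009-03-25.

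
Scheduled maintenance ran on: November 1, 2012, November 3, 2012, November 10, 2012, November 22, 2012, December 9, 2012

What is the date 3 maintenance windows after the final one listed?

February 28, 2013

Intervals are 2, 7, 12, 17 days — an arithmetic progression with common difference 5.
Next gap: 22 days. December 9, 2012 + 22 days = December 31, 2012.
Next gap: 27 days. December 31, 2012 + 27 days = January 27, 2013.
Next gap: 32 days. January 27, 2013 + 32 days = February 28, 2013.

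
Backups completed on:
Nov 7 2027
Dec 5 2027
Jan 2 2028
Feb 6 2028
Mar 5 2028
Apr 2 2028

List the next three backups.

Gaps: 28, 28, 35, 28, 28 days — a mix of 28 and 35. Every date is a Sunday.
Each is the 1st Sunday of its month.
1st Sunday of May 2028: May 7 2028.
1st Sunday of June 2028: Jun 4 2028.
1st Sunday of July 2028: Jul 2 2028.

May 7 2028, Jun 4 2028, Jul 2 2028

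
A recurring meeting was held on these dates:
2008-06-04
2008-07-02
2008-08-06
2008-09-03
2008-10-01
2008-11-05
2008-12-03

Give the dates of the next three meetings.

2009-01-07, 2009-02-04, 2009-03-04

All dates are Wednesdays, 28, 35, 28, 28, 35, 28 days apart.
Specifically, the 1st Wednesday of each month.
January 2009 — 1st Wednesday is 2009-01-07.
February 2009 — 1st Wednesday is 2009-02-04.
1st Wednesday of March 2009: 2009-03-04.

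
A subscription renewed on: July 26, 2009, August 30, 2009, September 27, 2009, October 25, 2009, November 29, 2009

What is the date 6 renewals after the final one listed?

Every date is a Sunday; gaps 35, 28, 28, 35 days.
Each is the last Sunday of its month (at least one falls on the 29th or later, ruling out '4th Sunday').
December 2009 ends with Sunday December 27, 2009.
January 2010 ends with Sunday January 31, 2010.
Last Sunday of February 2010: February 28, 2010.
Last Sunday of March 2010: March 28, 2010.
April 2010 ends with Sunday April 25, 2010.
Last Sunday of May 2010: May 30, 2010.

May 30, 2010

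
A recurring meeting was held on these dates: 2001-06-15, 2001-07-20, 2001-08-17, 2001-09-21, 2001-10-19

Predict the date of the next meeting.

Gaps: 35, 28, 35, 28 days — a mix of 28 and 35. Every date is a Friday.
Each is the 3rd Friday of its month.
3rd Friday of November 2001: 2001-11-16.

2001-11-16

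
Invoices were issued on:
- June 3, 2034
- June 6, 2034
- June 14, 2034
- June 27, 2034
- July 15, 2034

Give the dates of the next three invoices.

August 7, 2034; September 4, 2034; October 7, 2034

Gaps: 3, 8, 13, 18 days — each gap is 5 larger than the previous one.
Next gap: 23 days. July 15, 2034 + 23 days = August 7, 2034.
Next gap: 28 days. August 7, 2034 + 28 days = September 4, 2034.
Next gap: 33 days. September 4, 2034 + 33 days = October 7, 2034.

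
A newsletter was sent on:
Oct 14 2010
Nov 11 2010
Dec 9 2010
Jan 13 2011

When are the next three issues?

Feb 10 2011, Mar 10 2011, Apr 14 2011

Gaps: 28, 28, 35 days — a mix of 28 and 35. Every date is a Thursday.
Each is the 2nd Thursday of its month.
2nd Thursday of February 2011: Feb 10 2011.
March 2011 — 2nd Thursday is Mar 10 2011.
2nd Thursday of April 2011: Apr 14 2011.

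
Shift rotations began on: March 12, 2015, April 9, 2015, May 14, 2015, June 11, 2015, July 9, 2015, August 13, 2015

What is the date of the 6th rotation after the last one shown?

February 11, 2016

These are Thursdays at 28- or 35-day spacing (28, 35, 28, 28, 35).
The pattern: 2nd Thursday of the month.
September 2015 — 2nd Thursday is September 10, 2015.
2nd Thursday of October 2015: October 8, 2015.
November 2015 — 2nd Thursday is November 12, 2015.
December 2015 — 2nd Thursday is December 10, 2015.
January 2016 — 2nd Thursday is January 14, 2016.
2nd Thursday of February 2016: February 11, 2016.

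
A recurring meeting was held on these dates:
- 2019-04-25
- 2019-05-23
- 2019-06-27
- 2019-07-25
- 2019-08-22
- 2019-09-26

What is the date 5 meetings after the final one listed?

2020-02-27

Gaps: 28, 35, 28, 28, 35 days — a mix of 28 and 35. Every date is a Thursday.
Each is the 4th Thursday of its month.
October 2019 — 4th Thursday is 2019-10-24.
4th Thursday of November 2019: 2019-11-28.
December 2019 — 4th Thursday is 2019-12-26.
4th Thursday of January 2020: 2020-01-23.
4th Thursday of February 2020: 2020-02-27.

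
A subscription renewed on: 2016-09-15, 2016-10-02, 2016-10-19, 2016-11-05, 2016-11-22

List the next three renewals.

The spacing is 17, 17, 17, 17 days — always 17 days.
2016-11-22 + 17 days = 2016-12-09.
2016-12-09 + 17 days = 2016-12-26.
2016-12-26 + 17 days = 2017-01-12.

2016-12-09, 2016-12-26, 2017-01-12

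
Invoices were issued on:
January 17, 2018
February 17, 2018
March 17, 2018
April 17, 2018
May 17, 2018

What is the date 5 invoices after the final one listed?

October 17, 2018

The day-of-month is always 17 (31, 28, 31, 30 days between events).
So this recurs on the 17th of each month.
Next: June 2018 → June 17, 2018.
Next: July 2018 → July 17, 2018.
August 2018: August 17, 2018.
Next: September 2018 → September 17, 2018.
Next: October 2018 → October 17, 2018.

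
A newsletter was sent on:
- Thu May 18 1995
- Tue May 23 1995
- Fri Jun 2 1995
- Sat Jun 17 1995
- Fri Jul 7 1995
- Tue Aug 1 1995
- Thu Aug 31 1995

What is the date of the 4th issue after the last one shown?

Sat Feb 17 1996

The spacing grows by 5 each time: 5, 10, 15, 20, 25, 30 days.
Next gap: 35 days. Thu Aug 31 1995 + 35 days = Thu Oct 5 1995.
Next gap: 40 days. Thu Oct 5 1995 + 40 days = Tue Nov 14 1995.
Next gap: 45 days. Tue Nov 14 1995 + 45 days = Fri Dec 29 1995.
Next gap: 50 days. Fri Dec 29 1995 + 50 days = Sat Feb 17 1996.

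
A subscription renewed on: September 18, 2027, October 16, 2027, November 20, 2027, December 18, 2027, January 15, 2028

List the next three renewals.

Gaps: 28, 35, 28, 28 days — a mix of 28 and 35. Every date is a Saturday.
Each is the 3rd Saturday of its month.
February 2028 — 3rd Saturday is February 19, 2028.
3rd Saturday of March 2028: March 18, 2028.
April 2028 — 3rd Saturday is April 15, 2028.

February 19, 2028; March 18, 2028; April 15, 2028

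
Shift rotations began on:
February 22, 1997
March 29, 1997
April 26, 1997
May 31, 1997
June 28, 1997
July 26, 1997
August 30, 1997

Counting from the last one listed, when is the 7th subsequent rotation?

These are Saturdays with 35, 28, 35, 28, 28, 35-day gaps.
Each is the final Saturday of its month — March 29, 1997 is past the 28th, so '4th Saturday' doesn't fit.
Last Saturday of September 1997: September 27, 1997.
Last Saturday of October 1997: October 25, 1997.
November 1997 ends with Saturday November 29, 1997.
Last Saturday of December 1997: December 27, 1997.
Last Saturday of January 1998: January 31, 1998.
Last Saturday of February 1998: February 28, 1998.
Last Saturday of March 1998: March 28, 1998.

March 28, 1998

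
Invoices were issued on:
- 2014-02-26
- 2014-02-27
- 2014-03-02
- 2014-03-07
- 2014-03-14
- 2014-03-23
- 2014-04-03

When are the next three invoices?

2014-04-16, 2014-05-01, 2014-05-18

The spacing grows by 2 each time: 1, 3, 5, 7, 9, 11 days.
Next gap: 13 days. 2014-04-03 + 13 days = 2014-04-16.
Next gap: 15 days. 2014-04-16 + 15 days = 2014-05-01.
Next gap: 17 days. 2014-05-01 + 17 days = 2014-05-18.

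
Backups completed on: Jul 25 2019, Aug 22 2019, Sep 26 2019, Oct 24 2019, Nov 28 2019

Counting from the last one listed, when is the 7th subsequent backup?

All dates are Thursdays, 28, 35, 28, 35 days apart.
Specifically, the 4th Thursday of each month.
December 2019 — 4th Thursday is Dec 26 2019.
4th Thursday of January 2020: Jan 23 2020.
4th Thursday of February 2020: Feb 27 2020.
March 2020 — 4th Thursday is Mar 26 2020.
4th Thursday of April 2020: Apr 23 2020.
4th Thursday of May 2020: May 28 2020.
4th Thursday of June 2020: Jun 25 2020.

Jun 25 2020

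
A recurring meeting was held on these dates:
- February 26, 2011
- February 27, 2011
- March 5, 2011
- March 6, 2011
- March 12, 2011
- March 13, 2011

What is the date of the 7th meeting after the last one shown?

Gaps: 1, 6, 1, 6, 1 days — not constant, but cyclic with period 2.
The events fall on every Saturday and Sunday.
Next Saturday: March 19, 2011.
Next Sunday: March 20, 2011.
The following Saturday is March 26, 2011.
Next Sunday: March 27, 2011.
The following Saturday is April 2, 2011.
The following Sunday is April 3, 2011.
The following Saturday is April 9, 2011.

April 9, 2011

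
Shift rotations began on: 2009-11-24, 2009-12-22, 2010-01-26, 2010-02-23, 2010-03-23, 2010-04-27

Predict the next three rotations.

2010-05-25, 2010-06-22, 2010-07-27

These are Tuesdays at 28- or 35-day spacing (28, 35, 28, 28, 35).
The pattern: 4th Tuesday of the month.
4th Tuesday of May 2010: 2010-05-25.
4th Tuesday of June 2010: 2010-06-22.
4th Tuesday of July 2010: 2010-07-27.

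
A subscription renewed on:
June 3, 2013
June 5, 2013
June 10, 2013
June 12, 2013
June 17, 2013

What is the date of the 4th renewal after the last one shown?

The gap pattern 2, 5, 2, 5 repeats every 2 events.
These are the Mondays and Wednesdays of each week.
Next Wednesday: June 19, 2013.
Next Monday: June 24, 2013.
The following Wednesday is June 26, 2013.
Next Monday: July 1, 2013.

July 1, 2013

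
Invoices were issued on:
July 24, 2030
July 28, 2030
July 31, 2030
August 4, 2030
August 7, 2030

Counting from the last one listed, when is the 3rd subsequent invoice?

August 18, 2030

Gaps: 4, 3, 4, 3 days — not constant, but cyclic with period 2.
The events fall on every Wednesday and Sunday.
Next Sunday: August 11, 2030.
The following Wednesday is August 14, 2030.
Next Sunday: August 18, 2030.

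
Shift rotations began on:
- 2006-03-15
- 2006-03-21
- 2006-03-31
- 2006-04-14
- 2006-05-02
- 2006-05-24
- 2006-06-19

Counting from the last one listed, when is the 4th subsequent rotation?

Intervals are 6, 10, 14, 18, 22, 26 days — an arithmetic progression with common difference 4.
Next gap: 30 days. 2006-06-19 + 30 days = 2006-07-19.
Next gap: 34 days. 2006-07-19 + 34 days = 2006-08-22.
Next gap: 38 days. 2006-08-22 + 38 days = 2006-09-29.
Next gap: 42 days. 2006-09-29 + 42 days = 2006-11-10.

2006-11-10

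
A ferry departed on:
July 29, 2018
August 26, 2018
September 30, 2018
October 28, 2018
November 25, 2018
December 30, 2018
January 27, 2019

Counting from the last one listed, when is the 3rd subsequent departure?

April 28, 2019

Every date is a Sunday; gaps 28, 35, 28, 28, 35, 28 days.
Each is the last Sunday of its month (at least one falls on the 29th or later, ruling out '4th Sunday').
February 2019 ends with Sunday February 24, 2019.
Last Sunday of March 2019: March 31, 2019.
April 2019 ends with Sunday April 28, 2019.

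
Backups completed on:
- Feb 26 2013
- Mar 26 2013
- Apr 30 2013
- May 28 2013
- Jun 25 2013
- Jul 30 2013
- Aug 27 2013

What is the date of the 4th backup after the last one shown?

Dec 31 2013

All Tuesdays; the gaps (28, 35, 28, 28, 35, 28) vary with month length.
This is the last Tuesday of each month.
September 2013 ends with Tuesday Sep 24 2013.
Last Tuesday of October 2013: Oct 29 2013.
Last Tuesday of November 2013: Nov 26 2013.
Last Tuesday of December 2013: Dec 31 2013.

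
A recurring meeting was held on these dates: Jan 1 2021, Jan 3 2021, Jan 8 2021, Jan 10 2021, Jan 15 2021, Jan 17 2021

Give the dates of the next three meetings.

Jan 22 2021, Jan 24 2021, Jan 29 2021

The gap pattern 2, 5, 2, 5, 2 repeats every 2 events.
These are the Fridays and Sundays of each week.
Next Friday: Jan 22 2021.
The following Sunday is Jan 24 2021.
Next Friday: Jan 29 2021.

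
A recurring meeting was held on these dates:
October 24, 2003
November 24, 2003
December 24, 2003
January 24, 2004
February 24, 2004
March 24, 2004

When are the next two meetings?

April 24, 2004; May 24, 2004

Gaps: 31, 30, 31, 31, 29 days — not constant. Every event is on the 24th of the month.
Pattern: the 24th of each month.
Next: April 2004 → April 24, 2004.
May 2004: May 24, 2004.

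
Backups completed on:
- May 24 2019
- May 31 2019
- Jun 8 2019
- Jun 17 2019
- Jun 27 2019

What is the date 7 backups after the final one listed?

Oct 3 2019

Gaps: 7, 8, 9, 10 days — each gap is 1 larger than the previous one.
Next gap: 11 days. Jun 27 2019 + 11 days = Jul 8 2019.
Next gap: 12 days. Jul 8 2019 + 12 days = Jul 20 2019.
Next gap: 13 days. Jul 20 2019 + 13 days = Aug 2 2019.
Next gap: 14 days. Aug 2 2019 + 14 days = Aug 16 2019.
Next gap: 15 days. Aug 16 2019 + 15 days = Aug 31 2019.
Next gap: 16 days. Aug 31 2019 + 16 days = Sep 16 2019.
Next gap: 17 days. Sep 16 2019 + 17 days = Oct 3 2019.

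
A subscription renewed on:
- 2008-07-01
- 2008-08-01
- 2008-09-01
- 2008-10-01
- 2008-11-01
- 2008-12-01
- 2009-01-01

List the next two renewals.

2009-02-01, 2009-03-01

Gaps: 31, 31, 30, 31, 30, 31 days — not constant. Every event is on the 1st of the month.
Pattern: the 1st of each month.
Next: February 2009 → 2009-02-01.
Next: March 2009 → 2009-03-01.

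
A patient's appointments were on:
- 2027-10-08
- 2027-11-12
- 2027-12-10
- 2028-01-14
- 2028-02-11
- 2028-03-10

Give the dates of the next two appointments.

All dates are Fridays, 35, 28, 35, 28, 28 days apart.
Specifically, the 2nd Friday of each month.
2nd Friday of April 2028: 2028-04-14.
2nd Friday of May 2028: 2028-05-12.

2028-04-14, 2028-05-12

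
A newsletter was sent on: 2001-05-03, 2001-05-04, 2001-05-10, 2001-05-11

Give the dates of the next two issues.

2001-05-17, 2001-05-18

The gap pattern 1, 6, 1 repeats every 2 events.
These are the Thursdays and Fridays of each week.
The following Thursday is 2001-05-17.
Next Friday: 2001-05-18.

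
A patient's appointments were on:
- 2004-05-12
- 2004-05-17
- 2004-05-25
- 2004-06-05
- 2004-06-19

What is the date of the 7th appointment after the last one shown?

The spacing grows by 3 each time: 5, 8, 11, 14 days.
Next gap: 17 days. 2004-06-19 + 17 days = 2004-07-06.
Next gap: 20 days. 2004-07-06 + 20 days = 2004-07-26.
Next gap: 23 days. 2004-07-26 + 23 days = 2004-08-18.
Next gap: 26 days. 2004-08-18 + 26 days = 2004-09-13.
Next gap: 29 days. 2004-09-13 + 29 days = 2004-10-12.
Next gap: 32 days. 2004-10-12 + 32 days = 2004-11-13.
Next gap: 35 days. 2004-11-13 + 35 days = 2004-12-18.

2004-12-18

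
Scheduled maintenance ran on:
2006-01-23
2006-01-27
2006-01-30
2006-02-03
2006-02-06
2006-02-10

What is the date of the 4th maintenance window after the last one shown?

Every event lands on a Monday or Friday (gaps cycle 4, 3, 4, 3, 4).
So the schedule is: every Monday and Friday.
Next Monday: 2006-02-13.
Next Friday: 2006-02-17.
The following Monday is 2006-02-20.
The following Friday is 2006-02-24.

2006-02-24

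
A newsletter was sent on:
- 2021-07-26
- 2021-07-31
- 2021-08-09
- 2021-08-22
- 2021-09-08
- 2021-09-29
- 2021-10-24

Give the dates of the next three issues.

2021-11-22, 2021-12-25, 2022-01-31

The spacing grows by 4 each time: 5, 9, 13, 17, 21, 25 days.
Next gap: 29 days. 2021-10-24 + 29 days = 2021-11-22.
Next gap: 33 days. 2021-11-22 + 33 days = 2021-12-25.
Next gap: 37 days. 2021-12-25 + 37 days = 2022-01-31.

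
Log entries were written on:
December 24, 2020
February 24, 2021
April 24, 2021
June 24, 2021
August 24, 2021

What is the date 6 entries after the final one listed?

August 24, 2022

Each date is the 24th; the gaps (62, 59, 61, 61) track the month lengths.
The rule is the 24th of every 2 months.
October 2021: October 24, 2021.
December 2021: December 24, 2021.
February 2022: February 24, 2022.
April 2022: April 24, 2022.
Next: June 2022 → June 24, 2022.
Next: August 2022 → August 24, 2022.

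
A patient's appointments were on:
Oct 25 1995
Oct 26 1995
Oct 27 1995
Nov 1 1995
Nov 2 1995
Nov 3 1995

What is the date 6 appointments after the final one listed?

Nov 17 1995

The gap pattern 1, 1, 5, 1, 1 repeats every 3 events.
These are the Wednesdays, Thursdays and Fridays of each week.
The following Wednesday is Nov 8 1995.
Next Thursday: Nov 9 1995.
The following Friday is Nov 10 1995.
The following Wednesday is Nov 15 1995.
Next Thursday: Nov 16 1995.
The following Friday is Nov 17 1995.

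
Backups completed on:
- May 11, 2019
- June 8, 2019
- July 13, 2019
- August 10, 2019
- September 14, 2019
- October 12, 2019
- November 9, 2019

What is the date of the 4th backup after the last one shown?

Gaps: 28, 35, 28, 35, 28, 28 days — a mix of 28 and 35. Every date is a Saturday.
Each is the 2nd Saturday of its month.
2nd Saturday of December 2019: December 14, 2019.
2nd Saturday of January 2020: January 11, 2020.
2nd Saturday of February 2020: February 8, 2020.
2nd Saturday of March 2020: March 14, 2020.

March 14, 2020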